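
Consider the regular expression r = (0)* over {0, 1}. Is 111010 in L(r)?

no

111010 cannot be split into zero or more pieces each matching 0.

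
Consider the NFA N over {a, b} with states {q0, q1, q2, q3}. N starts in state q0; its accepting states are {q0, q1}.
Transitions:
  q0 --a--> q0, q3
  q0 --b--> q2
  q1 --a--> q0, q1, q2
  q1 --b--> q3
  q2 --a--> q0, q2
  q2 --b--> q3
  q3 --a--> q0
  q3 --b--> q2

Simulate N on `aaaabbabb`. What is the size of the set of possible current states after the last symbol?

Start: {q0}
read a: {q0, q3}
read a: {q0, q3}
read a: {q0, q3}
read a: {q0, q3}
read b: {q2}
read b: {q3}
read a: {q0}
read b: {q2}
read b: {q3}
Final reachable set {q3} has 1 state.

1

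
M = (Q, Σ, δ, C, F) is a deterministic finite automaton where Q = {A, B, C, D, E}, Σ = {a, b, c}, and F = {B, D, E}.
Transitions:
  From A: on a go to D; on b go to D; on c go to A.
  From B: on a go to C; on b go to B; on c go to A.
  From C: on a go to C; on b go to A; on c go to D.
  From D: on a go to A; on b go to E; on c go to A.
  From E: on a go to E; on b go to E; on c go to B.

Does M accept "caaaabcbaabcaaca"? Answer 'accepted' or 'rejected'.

C --c--> D
D --a--> A
A --a--> D
D --a--> A
A --a--> D
D --b--> E
E --c--> B
B --b--> B
B --a--> C
C --a--> C
C --b--> A
A --c--> A
A --a--> D
D --a--> A
A --c--> A
A --a--> D
End in state D, which is an accepting state.

accepted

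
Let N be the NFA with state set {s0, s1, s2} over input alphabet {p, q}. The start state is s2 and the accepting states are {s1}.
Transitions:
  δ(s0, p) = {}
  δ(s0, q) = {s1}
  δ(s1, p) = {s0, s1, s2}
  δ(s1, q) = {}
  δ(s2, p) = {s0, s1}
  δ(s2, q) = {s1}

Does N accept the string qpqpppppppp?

accepted

Start: {s2}
read q: {s1}
read p: {s0, s1, s2}
read q: {s1}
read p: {s0, s1, s2}
read p: {s0, s1, s2}
read p: {s0, s1, s2}
read p: {s0, s1, s2}
read p: {s0, s1, s2}
read p: {s0, s1, s2}
read p: {s0, s1, s2}
read p: {s0, s1, s2}
Reachable ∩ accepting = {s1} — nonempty.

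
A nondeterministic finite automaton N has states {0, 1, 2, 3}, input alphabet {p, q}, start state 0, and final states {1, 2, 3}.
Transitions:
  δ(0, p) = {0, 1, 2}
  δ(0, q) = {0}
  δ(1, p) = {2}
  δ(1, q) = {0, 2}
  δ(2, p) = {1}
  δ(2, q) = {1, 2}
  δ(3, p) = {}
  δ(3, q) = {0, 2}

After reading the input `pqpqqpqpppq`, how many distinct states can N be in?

3

Start: {0}
read p: {0, 1, 2}
read q: {0, 1, 2}
read p: {0, 1, 2}
read q: {0, 1, 2}
read q: {0, 1, 2}
read p: {0, 1, 2}
read q: {0, 1, 2}
read p: {0, 1, 2}
read p: {0, 1, 2}
read p: {0, 1, 2}
read q: {0, 1, 2}
Final reachable set {0, 1, 2} has 3 states.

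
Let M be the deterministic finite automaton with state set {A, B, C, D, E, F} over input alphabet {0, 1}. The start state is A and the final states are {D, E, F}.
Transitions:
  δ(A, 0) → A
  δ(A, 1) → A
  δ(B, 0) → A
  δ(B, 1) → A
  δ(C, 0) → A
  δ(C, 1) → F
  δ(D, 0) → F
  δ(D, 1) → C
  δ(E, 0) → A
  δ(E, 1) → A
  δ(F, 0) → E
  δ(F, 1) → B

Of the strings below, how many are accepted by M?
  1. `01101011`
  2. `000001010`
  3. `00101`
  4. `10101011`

`01101011`: rejected
`000001010`: rejected
`00101`: rejected
`10101011`: rejected

0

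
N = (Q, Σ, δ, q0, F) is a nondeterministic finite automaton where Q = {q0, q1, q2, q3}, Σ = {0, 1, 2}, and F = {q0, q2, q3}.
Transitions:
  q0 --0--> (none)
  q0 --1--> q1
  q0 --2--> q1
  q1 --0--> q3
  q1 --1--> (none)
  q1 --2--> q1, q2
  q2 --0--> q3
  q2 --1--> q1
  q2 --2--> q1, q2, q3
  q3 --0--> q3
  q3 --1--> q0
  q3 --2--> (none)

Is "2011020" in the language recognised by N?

rejected

Start: {q0}
read 2: {q1}
read 0: {q3}
read 1: {q0}
read 1: {q1}
read 0: {q3}
read 2: {}
The reachable set is empty and stays empty for the remaining 1 symbol.
Reachable ∩ accepting = {} — empty.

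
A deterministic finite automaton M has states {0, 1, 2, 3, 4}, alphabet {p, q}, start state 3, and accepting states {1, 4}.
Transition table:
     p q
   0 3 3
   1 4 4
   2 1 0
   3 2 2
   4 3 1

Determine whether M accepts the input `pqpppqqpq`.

3 --p--> 2
2 --q--> 0
0 --p--> 3
3 --p--> 2
2 --p--> 1
1 --q--> 4
4 --q--> 1
1 --p--> 4
4 --q--> 1
End in state 1, which is an accepting state.

accepted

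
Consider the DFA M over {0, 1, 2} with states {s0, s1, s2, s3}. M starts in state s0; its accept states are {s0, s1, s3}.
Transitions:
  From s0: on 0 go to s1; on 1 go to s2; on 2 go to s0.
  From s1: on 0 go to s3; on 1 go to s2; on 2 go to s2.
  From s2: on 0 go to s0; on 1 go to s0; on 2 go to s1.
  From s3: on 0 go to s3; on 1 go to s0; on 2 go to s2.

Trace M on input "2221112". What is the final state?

s1

s0 --2--> s0
s0 --2--> s0
s0 --2--> s0
s0 --1--> s2
s2 --1--> s0
s0 --1--> s2
s2 --2--> s1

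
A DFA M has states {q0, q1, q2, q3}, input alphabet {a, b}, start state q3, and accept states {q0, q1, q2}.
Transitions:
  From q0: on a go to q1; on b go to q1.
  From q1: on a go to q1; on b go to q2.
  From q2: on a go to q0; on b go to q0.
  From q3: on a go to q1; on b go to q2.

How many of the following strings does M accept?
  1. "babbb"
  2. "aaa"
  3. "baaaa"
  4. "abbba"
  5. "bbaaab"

"babbb": accepted
"aaa": accepted
"baaaa": accepted
"abbba": accepted
"bbaaab": accepted

5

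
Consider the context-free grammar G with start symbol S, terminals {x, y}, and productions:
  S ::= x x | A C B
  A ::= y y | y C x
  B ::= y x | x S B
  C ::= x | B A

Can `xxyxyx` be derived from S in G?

no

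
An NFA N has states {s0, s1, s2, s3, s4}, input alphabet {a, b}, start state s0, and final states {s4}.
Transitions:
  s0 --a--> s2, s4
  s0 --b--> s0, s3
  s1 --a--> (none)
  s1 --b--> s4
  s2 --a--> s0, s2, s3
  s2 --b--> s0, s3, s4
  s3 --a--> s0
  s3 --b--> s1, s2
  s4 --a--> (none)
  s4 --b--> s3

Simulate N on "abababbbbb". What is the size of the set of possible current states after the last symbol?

Start: {s0}
read a: {s2, s4}
read b: {s0, s3, s4}
read a: {s0, s2, s4}
read b: {s0, s3, s4}
read a: {s0, s2, s4}
read b: {s0, s3, s4}
read b: {s0, s1, s2, s3}
read b: {s0, s1, s2, s3, s4}
read b: {s0, s1, s2, s3, s4}
read b: {s0, s1, s2, s3, s4}
Final reachable set {s0, s1, s2, s3, s4} has 5 states.

5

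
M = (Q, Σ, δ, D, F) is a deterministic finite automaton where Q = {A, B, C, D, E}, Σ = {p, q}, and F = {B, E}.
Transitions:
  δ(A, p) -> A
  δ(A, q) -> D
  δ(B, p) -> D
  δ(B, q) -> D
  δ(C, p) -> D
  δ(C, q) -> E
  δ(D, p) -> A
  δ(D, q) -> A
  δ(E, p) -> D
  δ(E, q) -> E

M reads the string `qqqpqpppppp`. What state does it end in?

A

D --q--> A
A --q--> D
D --q--> A
A --p--> A
A --q--> D
D --p--> A
A --p--> A
A --p--> A
A --p--> A
A --p--> A
A --p--> A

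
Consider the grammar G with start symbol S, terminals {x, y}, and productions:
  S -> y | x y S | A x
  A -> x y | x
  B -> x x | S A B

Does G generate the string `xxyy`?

no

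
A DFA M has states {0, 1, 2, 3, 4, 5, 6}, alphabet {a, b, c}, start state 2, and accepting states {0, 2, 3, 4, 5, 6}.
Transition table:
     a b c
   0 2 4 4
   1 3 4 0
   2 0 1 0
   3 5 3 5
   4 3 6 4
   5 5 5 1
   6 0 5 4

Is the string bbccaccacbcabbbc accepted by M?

accepted

2 --b--> 1
1 --b--> 4
4 --c--> 4
4 --c--> 4
4 --a--> 3
3 --c--> 5
5 --c--> 1
1 --a--> 3
3 --c--> 5
5 --b--> 5
5 --c--> 1
1 --a--> 3
3 --b--> 3
3 --b--> 3
3 --b--> 3
3 --c--> 5
End in state 5, which is an accepting state.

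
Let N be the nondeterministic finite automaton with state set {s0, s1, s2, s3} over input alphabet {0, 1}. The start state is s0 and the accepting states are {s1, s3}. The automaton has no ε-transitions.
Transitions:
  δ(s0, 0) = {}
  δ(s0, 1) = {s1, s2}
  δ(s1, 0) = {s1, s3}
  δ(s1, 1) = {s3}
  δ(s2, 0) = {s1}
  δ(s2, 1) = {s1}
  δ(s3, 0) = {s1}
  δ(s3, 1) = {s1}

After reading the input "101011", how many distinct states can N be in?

Start: {s0}
read 1: {s1, s2}
read 0: {s1, s3}
read 1: {s1, s3}
read 0: {s1, s3}
read 1: {s1, s3}
read 1: {s1, s3}
Final reachable set {s1, s3} has 2 states.

2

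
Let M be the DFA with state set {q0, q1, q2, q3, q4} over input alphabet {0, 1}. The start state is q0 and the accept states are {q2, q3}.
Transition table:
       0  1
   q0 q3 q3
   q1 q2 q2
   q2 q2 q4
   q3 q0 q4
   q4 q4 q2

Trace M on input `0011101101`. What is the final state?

q0 --0--> q3
q3 --0--> q0
q0 --1--> q3
q3 --1--> q4
q4 --1--> q2
q2 --0--> q2
q2 --1--> q4
q4 --1--> q2
q2 --0--> q2
q2 --1--> q4

q4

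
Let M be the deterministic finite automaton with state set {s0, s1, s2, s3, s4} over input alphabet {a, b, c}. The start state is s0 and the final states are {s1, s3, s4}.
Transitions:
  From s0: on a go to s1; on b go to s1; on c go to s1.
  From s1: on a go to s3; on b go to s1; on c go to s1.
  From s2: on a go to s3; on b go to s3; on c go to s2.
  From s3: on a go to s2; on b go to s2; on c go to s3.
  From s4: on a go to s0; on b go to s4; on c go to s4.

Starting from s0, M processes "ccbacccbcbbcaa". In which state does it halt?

s2

s0 --c--> s1
s1 --c--> s1
s1 --b--> s1
s1 --a--> s3
s3 --c--> s3
s3 --c--> s3
s3 --c--> s3
s3 --b--> s2
s2 --c--> s2
s2 --b--> s3
s3 --b--> s2
s2 --c--> s2
s2 --a--> s3
s3 --a--> s2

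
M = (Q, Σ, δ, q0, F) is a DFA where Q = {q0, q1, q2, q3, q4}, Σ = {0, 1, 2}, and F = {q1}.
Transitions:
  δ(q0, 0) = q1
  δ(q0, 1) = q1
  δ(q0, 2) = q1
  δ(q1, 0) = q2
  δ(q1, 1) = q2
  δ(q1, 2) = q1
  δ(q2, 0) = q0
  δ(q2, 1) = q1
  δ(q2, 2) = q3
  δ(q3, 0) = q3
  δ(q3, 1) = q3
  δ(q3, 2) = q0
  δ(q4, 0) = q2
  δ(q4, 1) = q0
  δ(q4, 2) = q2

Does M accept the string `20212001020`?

rejected

q0 --2--> q1
q1 --0--> q2
q2 --2--> q3
q3 --1--> q3
q3 --2--> q0
q0 --0--> q1
q1 --0--> q2
q2 --1--> q1
q1 --0--> q2
q2 --2--> q3
q3 --0--> q3
End in state q3, which is not an accepting state.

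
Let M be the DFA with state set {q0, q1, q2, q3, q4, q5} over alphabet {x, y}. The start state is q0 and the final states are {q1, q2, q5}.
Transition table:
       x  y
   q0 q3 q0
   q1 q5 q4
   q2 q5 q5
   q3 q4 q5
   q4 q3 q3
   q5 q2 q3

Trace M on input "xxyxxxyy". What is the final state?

q5

q0 --x--> q3
q3 --x--> q4
q4 --y--> q3
q3 --x--> q4
q4 --x--> q3
q3 --x--> q4
q4 --y--> q3
q3 --y--> q5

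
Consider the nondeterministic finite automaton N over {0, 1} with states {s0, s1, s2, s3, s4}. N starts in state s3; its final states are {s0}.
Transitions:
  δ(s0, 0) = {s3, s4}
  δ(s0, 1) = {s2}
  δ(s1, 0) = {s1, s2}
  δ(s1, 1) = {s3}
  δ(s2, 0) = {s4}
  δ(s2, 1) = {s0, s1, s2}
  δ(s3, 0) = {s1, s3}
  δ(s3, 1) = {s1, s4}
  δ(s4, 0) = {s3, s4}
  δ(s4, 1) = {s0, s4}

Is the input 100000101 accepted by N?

accepted

Start: {s3}
read 1: {s1, s4}
read 0: {s1, s2, s3, s4}
read 0: {s1, s2, s3, s4}
read 0: {s1, s2, s3, s4}
read 0: {s1, s2, s3, s4}
read 0: {s1, s2, s3, s4}
read 1: {s0, s1, s2, s3, s4}
read 0: {s1, s2, s3, s4}
read 1: {s0, s1, s2, s3, s4}
Reachable ∩ accepting = {s0} — nonempty.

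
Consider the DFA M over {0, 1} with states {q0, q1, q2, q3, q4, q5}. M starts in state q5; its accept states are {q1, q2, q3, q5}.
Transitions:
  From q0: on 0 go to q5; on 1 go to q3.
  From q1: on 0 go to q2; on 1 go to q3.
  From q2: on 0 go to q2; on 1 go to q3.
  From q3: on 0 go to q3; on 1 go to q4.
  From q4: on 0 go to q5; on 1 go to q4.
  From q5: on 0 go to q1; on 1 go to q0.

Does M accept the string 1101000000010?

accepted

q5 --1--> q0
q0 --1--> q3
q3 --0--> q3
q3 --1--> q4
q4 --0--> q5
q5 --0--> q1
q1 --0--> q2
q2 --0--> q2
q2 --0--> q2
q2 --0--> q2
q2 --0--> q2
q2 --1--> q3
q3 --0--> q3
End in state q3, which is an accepting state.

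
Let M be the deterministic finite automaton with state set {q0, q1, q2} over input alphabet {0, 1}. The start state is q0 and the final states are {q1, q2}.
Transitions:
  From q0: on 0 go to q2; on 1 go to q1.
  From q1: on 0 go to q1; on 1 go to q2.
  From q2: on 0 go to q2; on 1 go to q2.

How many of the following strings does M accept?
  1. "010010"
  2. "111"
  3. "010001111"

"010010": accepted
"111": accepted
"010001111": accepted

3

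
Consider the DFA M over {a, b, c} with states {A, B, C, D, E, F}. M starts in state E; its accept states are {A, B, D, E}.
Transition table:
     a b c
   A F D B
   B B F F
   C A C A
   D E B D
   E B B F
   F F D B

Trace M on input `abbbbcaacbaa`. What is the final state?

B

E --a--> B
B --b--> F
F --b--> D
D --b--> B
B --b--> F
F --c--> B
B --a--> B
B --a--> B
B --c--> F
F --b--> D
D --a--> E
E --a--> B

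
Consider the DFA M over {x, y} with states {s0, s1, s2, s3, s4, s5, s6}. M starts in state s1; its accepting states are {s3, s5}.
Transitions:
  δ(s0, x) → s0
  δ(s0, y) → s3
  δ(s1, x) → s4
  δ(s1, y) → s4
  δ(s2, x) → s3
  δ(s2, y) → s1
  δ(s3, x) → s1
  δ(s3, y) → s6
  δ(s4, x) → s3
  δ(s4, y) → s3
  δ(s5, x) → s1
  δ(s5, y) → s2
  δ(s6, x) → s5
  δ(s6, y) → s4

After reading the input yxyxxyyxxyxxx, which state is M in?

s1 --y--> s4
s4 --x--> s3
s3 --y--> s6
s6 --x--> s5
s5 --x--> s1
s1 --y--> s4
s4 --y--> s3
s3 --x--> s1
s1 --x--> s4
s4 --y--> s3
s3 --x--> s1
s1 --x--> s4
s4 --x--> s3

s3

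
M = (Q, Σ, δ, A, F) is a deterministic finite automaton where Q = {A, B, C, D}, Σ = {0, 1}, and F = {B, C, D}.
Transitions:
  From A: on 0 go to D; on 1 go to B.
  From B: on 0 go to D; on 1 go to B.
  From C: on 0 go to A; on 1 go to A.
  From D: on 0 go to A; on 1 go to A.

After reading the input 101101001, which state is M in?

A --1--> B
B --0--> D
D --1--> A
A --1--> B
B --0--> D
D --1--> A
A --0--> D
D --0--> A
A --1--> B

B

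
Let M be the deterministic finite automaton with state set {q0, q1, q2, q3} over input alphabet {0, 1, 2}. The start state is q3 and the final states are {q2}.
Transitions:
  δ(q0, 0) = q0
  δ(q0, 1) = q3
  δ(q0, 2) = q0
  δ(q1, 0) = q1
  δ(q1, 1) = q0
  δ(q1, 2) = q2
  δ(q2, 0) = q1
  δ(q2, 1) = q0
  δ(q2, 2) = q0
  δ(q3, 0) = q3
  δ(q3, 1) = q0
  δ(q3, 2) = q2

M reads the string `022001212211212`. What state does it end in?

q3 --0--> q3
q3 --2--> q2
q2 --2--> q0
q0 --0--> q0
q0 --0--> q0
q0 --1--> q3
q3 --2--> q2
q2 --1--> q0
q0 --2--> q0
q0 --2--> q0
q0 --1--> q3
q3 --1--> q0
q0 --2--> q0
q0 --1--> q3
q3 --2--> q2

q2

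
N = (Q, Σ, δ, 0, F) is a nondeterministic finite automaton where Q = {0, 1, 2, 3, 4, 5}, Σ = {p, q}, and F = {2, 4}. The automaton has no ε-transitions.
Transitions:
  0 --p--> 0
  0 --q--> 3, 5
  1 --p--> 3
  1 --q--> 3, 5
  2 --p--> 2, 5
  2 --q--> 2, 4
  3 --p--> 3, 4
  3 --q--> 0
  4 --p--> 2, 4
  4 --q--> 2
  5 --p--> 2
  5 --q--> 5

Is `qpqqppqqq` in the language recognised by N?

Start: {0}
read q: {3, 5}
read p: {2, 3, 4}
read q: {0, 2, 4}
read q: {2, 3, 4, 5}
read p: {2, 3, 4, 5}
read p: {2, 3, 4, 5}
read q: {0, 2, 4, 5}
read q: {2, 3, 4, 5}
read q: {0, 2, 4, 5}
Reachable ∩ accepting = {2, 4} — nonempty.

accepted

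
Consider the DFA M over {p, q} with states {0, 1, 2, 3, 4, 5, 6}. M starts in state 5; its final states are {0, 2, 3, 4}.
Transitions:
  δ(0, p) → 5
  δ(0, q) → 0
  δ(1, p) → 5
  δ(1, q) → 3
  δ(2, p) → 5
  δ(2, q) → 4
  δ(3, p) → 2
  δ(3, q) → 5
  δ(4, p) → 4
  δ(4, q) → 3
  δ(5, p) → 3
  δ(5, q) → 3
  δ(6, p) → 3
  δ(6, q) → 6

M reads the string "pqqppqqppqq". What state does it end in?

3

5 --p--> 3
3 --q--> 5
5 --q--> 3
3 --p--> 2
2 --p--> 5
5 --q--> 3
3 --q--> 5
5 --p--> 3
3 --p--> 2
2 --q--> 4
4 --q--> 3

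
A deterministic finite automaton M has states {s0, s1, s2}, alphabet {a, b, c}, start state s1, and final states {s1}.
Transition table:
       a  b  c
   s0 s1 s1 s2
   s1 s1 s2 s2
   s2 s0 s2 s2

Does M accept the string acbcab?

accepted

s1 --a--> s1
s1 --c--> s2
s2 --b--> s2
s2 --c--> s2
s2 --a--> s0
s0 --b--> s1
End in state s1, which is an accepting state.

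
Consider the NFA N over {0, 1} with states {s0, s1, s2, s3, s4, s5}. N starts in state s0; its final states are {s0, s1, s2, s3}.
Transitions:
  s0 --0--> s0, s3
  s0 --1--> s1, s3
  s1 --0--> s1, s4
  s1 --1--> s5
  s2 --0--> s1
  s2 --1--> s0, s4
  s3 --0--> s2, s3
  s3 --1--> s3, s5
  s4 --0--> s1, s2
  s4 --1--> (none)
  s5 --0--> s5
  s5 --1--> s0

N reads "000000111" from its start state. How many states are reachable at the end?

Start: {s0}
read 0: {s0, s3}
read 0: {s0, s2, s3}
read 0: {s0, s1, s2, s3}
read 0: {s0, s1, s2, s3, s4}
read 0: {s0, s1, s2, s3, s4}
read 0: {s0, s1, s2, s3, s4}
read 1: {s0, s1, s3, s4, s5}
read 1: {s0, s1, s3, s5}
read 1: {s0, s1, s3, s5}
Final reachable set {s0, s1, s3, s5} has 4 states.

4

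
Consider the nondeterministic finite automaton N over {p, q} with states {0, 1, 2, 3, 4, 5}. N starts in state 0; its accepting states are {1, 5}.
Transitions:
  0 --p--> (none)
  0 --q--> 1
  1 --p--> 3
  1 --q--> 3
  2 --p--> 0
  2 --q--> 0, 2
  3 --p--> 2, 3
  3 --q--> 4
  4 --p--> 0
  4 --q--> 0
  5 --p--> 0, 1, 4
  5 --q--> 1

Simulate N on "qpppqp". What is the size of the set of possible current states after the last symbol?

Start: {0}
read q: {1}
read p: {3}
read p: {2, 3}
read p: {0, 2, 3}
read q: {0, 1, 2, 4}
read p: {0, 3}
Final reachable set {0, 3} has 2 states.

2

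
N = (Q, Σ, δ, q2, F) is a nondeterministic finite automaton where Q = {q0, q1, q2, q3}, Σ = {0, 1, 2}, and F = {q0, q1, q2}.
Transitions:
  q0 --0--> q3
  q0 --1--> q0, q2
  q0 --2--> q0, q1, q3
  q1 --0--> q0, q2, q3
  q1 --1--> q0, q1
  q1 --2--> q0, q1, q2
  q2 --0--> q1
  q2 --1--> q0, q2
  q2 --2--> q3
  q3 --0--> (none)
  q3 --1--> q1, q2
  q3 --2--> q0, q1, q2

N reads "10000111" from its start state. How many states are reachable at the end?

3

Start: {q2}
read 1: {q0, q2}
read 0: {q1, q3}
read 0: {q0, q2, q3}
read 0: {q1, q3}
read 0: {q0, q2, q3}
read 1: {q0, q1, q2}
read 1: {q0, q1, q2}
read 1: {q0, q1, q2}
Final reachable set {q0, q1, q2} has 3 states.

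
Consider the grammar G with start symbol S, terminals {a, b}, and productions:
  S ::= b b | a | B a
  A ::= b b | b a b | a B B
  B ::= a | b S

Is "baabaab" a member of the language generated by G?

no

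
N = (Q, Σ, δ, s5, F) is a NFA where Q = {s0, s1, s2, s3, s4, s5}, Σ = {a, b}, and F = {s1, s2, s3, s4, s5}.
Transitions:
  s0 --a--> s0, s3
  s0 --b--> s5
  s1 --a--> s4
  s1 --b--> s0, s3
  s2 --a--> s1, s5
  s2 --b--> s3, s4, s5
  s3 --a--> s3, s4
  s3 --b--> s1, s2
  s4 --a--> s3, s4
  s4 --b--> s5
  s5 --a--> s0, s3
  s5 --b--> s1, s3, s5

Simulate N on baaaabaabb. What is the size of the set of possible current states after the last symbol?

Start: {s5}
read b: {s1, s3, s5}
read a: {s0, s3, s4}
read a: {s0, s3, s4}
read a: {s0, s3, s4}
read a: {s0, s3, s4}
read b: {s1, s2, s5}
read a: {s0, s1, s3, s4, s5}
read a: {s0, s3, s4}
read b: {s1, s2, s5}
read b: {s0, s1, s3, s4, s5}
Final reachable set {s0, s1, s3, s4, s5} has 5 states.

5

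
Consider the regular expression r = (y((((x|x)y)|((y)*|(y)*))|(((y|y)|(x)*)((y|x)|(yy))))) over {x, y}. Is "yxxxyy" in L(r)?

Split as y·xxxyy: y matches y and ((((x|x)y)|((y)*|(y)*))|(((y|y)|(x)*)((y|x)|(yy)))) matches xxxyy.

yes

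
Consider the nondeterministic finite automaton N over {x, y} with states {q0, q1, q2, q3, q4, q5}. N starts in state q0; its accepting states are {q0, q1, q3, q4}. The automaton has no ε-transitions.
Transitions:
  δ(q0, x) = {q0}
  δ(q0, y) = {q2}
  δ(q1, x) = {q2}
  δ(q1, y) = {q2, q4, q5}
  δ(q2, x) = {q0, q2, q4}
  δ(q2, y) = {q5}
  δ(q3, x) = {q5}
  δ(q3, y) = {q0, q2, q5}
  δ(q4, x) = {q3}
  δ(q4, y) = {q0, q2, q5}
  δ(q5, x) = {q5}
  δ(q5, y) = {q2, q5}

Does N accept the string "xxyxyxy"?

Start: {q0}
read x: {q0}
read x: {q0}
read y: {q2}
read x: {q0, q2, q4}
read y: {q0, q2, q5}
read x: {q0, q2, q4, q5}
read y: {q0, q2, q5}
Reachable ∩ accepting = {q0} — nonempty.

accepted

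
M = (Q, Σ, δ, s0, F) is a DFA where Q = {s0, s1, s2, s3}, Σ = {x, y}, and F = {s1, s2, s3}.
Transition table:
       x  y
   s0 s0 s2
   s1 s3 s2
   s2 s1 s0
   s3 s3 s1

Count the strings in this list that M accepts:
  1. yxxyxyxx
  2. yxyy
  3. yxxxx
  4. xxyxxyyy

2

yxxyxyxx: accepted
yxyy: rejected
yxxxx: accepted
xxyxxyyy: rejected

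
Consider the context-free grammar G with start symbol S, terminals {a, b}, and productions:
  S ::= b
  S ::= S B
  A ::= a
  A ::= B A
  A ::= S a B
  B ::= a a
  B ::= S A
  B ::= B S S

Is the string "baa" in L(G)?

yes

S ⇒ SB ⇒ bB ⇒ baa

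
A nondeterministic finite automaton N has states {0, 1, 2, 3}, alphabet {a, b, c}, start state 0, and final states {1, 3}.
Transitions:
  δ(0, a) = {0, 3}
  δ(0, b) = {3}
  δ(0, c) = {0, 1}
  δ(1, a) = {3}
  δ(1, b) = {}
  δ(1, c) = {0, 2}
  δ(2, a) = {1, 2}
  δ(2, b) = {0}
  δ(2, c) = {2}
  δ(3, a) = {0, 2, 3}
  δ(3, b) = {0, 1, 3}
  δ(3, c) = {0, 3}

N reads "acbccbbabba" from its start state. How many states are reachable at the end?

3

Start: {0}
read a: {0, 3}
read c: {0, 1, 3}
read b: {0, 1, 3}
read c: {0, 1, 2, 3}
read c: {0, 1, 2, 3}
read b: {0, 1, 3}
read b: {0, 1, 3}
read a: {0, 2, 3}
read b: {0, 1, 3}
read b: {0, 1, 3}
read a: {0, 2, 3}
Final reachable set {0, 2, 3} has 3 states.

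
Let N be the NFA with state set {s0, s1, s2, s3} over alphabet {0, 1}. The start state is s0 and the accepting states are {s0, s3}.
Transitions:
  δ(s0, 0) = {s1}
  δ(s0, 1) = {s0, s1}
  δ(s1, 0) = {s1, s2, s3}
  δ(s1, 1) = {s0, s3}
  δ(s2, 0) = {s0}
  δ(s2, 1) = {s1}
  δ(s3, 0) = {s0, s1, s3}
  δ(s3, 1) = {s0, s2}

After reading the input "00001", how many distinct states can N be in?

4

Start: {s0}
read 0: {s1}
read 0: {s1, s2, s3}
read 0: {s0, s1, s2, s3}
read 0: {s0, s1, s2, s3}
read 1: {s0, s1, s2, s3}
Final reachable set {s0, s1, s2, s3} has 4 states.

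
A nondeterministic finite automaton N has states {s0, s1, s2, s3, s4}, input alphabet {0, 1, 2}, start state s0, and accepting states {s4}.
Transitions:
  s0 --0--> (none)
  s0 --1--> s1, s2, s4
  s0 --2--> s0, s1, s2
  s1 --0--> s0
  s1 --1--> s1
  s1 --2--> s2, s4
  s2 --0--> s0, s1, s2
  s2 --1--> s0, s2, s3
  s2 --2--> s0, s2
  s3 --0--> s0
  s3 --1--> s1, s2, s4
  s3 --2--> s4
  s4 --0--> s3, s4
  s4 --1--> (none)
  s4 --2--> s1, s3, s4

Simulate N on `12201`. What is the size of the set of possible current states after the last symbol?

5

Start: {s0}
read 1: {s1, s2, s4}
read 2: {s0, s1, s2, s3, s4}
read 2: {s0, s1, s2, s3, s4}
read 0: {s0, s1, s2, s3, s4}
read 1: {s0, s1, s2, s3, s4}
Final reachable set {s0, s1, s2, s3, s4} has 5 states.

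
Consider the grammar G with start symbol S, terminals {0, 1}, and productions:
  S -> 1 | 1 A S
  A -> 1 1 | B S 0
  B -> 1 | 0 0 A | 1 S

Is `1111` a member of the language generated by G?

yes

S ⇒ 1AS ⇒ 111S ⇒ 1111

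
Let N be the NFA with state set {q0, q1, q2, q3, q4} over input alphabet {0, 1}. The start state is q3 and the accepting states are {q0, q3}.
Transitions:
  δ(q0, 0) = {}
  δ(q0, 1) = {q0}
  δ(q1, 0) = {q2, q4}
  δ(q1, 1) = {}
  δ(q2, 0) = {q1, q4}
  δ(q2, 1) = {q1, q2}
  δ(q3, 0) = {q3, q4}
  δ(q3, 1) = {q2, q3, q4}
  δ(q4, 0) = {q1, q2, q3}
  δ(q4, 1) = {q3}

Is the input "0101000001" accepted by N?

accepted

Start: {q3}
read 0: {q3, q4}
read 1: {q2, q3, q4}
read 0: {q1, q2, q3, q4}
read 1: {q1, q2, q3, q4}
read 0: {q1, q2, q3, q4}
read 0: {q1, q2, q3, q4}
read 0: {q1, q2, q3, q4}
read 0: {q1, q2, q3, q4}
read 0: {q1, q2, q3, q4}
read 1: {q1, q2, q3, q4}
Reachable ∩ accepting = {q3} — nonempty.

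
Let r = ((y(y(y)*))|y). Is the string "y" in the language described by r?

yes

The right alternative y matches y.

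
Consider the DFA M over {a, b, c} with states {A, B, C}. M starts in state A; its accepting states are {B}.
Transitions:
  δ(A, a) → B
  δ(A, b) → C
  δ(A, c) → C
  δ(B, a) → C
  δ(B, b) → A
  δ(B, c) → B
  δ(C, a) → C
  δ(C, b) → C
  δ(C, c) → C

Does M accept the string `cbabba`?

rejected

A --c--> C
C --b--> C
C --a--> C
C --b--> C
C --b--> C
C --a--> C
End in state C, which is not an accepting state.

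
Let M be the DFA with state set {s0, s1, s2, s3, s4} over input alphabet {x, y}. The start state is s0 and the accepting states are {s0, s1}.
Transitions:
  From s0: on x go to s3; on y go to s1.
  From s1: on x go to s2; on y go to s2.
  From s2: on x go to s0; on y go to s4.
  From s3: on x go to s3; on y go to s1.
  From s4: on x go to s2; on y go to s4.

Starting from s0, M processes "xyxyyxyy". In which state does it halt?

s0 --x--> s3
s3 --y--> s1
s1 --x--> s2
s2 --y--> s4
s4 --y--> s4
s4 --x--> s2
s2 --y--> s4
s4 --y--> s4

s4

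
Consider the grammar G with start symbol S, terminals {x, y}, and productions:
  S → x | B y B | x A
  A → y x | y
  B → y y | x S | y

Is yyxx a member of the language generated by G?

yes

S ⇒ ByB ⇒ yyB ⇒ yyxS ⇒ yyxx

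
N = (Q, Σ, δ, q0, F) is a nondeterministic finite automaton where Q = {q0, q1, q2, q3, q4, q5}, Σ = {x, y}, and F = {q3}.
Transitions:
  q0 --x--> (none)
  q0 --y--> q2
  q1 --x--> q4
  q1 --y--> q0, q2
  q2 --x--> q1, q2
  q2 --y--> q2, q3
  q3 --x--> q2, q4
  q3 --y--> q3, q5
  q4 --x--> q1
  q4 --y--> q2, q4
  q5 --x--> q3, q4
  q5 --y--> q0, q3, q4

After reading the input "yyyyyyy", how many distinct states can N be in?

Start: {q0}
read y: {q2}
read y: {q2, q3}
read y: {q2, q3, q5}
read y: {q0, q2, q3, q4, q5}
read y: {q0, q2, q3, q4, q5}
read y: {q0, q2, q3, q4, q5}
read y: {q0, q2, q3, q4, q5}
Final reachable set {q0, q2, q3, q4, q5} has 5 states.

5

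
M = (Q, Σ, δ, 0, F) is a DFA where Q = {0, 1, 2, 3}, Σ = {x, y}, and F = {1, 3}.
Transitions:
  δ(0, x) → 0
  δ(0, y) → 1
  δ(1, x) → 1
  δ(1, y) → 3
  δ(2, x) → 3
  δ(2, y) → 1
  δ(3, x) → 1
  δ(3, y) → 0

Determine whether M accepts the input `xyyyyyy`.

rejected

0 --x--> 0
0 --y--> 1
1 --y--> 3
3 --y--> 0
0 --y--> 1
1 --y--> 3
3 --y--> 0
End in state 0, which is not an accepting state.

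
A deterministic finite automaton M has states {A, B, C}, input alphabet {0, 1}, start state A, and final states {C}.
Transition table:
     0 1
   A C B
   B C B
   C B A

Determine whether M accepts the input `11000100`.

rejected

A --1--> B
B --1--> B
B --0--> C
C --0--> B
B --0--> C
C --1--> A
A --0--> C
C --0--> B
End in state B, which is not an accepting state.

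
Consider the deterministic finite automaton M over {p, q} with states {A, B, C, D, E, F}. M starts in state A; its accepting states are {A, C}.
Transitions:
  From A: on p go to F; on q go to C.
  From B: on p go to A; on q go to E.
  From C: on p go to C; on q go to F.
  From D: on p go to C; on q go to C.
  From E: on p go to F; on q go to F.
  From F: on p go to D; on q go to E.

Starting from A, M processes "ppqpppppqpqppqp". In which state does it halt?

A --p--> F
F --p--> D
D --q--> C
C --p--> C
C --p--> C
C --p--> C
C --p--> C
C --p--> C
C --q--> F
F --p--> D
D --q--> C
C --p--> C
C --p--> C
C --q--> F
F --p--> D

D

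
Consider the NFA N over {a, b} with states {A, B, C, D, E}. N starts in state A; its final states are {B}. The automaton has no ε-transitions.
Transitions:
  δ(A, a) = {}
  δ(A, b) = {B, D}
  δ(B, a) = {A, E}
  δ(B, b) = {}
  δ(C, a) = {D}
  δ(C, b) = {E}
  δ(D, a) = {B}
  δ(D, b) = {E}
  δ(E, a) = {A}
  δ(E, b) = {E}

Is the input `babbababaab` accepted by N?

accepted

Start: {A}
read b: {B, D}
read a: {A, B, E}
read b: {B, D, E}
read b: {E}
read a: {A}
read b: {B, D}
read a: {A, B, E}
read b: {B, D, E}
read a: {A, B, E}
read a: {A, E}
read b: {B, D, E}
Reachable ∩ accepting = {B} — nonempty.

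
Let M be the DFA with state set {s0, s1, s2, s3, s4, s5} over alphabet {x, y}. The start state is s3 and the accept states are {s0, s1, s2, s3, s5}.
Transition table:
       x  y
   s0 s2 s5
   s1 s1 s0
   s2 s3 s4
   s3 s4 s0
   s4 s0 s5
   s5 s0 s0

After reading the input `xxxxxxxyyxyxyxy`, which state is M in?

s5

s3 --x--> s4
s4 --x--> s0
s0 --x--> s2
s2 --x--> s3
s3 --x--> s4
s4 --x--> s0
s0 --x--> s2
s2 --y--> s4
s4 --y--> s5
s5 --x--> s0
s0 --y--> s5
s5 --x--> s0
s0 --y--> s5
s5 --x--> s0
s0 --y--> s5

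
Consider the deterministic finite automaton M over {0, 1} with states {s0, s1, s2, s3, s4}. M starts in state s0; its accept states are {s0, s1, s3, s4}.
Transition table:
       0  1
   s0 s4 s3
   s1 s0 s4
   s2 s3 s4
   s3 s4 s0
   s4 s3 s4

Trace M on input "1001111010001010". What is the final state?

s3

s0 --1--> s3
s3 --0--> s4
s4 --0--> s3
s3 --1--> s0
s0 --1--> s3
s3 --1--> s0
s0 --1--> s3
s3 --0--> s4
s4 --1--> s4
s4 --0--> s3
s3 --0--> s4
s4 --0--> s3
s3 --1--> s0
s0 --0--> s4
s4 --1--> s4
s4 --0--> s3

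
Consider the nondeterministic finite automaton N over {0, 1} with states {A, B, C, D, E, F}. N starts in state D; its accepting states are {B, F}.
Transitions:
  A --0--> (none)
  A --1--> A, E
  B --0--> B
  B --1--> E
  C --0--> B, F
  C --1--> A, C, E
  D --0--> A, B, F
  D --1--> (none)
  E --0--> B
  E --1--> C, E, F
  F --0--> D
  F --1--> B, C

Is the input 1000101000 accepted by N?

rejected

Start: {D}
read 1: {}
The reachable set is empty and stays empty for the remaining 9 symbols.
Reachable ∩ accepting = {} — empty.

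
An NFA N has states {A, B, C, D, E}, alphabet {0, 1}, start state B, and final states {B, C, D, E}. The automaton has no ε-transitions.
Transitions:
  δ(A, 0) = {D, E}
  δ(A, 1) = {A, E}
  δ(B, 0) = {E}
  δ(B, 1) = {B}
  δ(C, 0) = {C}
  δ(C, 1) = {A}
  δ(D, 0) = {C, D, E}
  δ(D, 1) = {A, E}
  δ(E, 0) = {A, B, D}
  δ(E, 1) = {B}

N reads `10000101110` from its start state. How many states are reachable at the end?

4

Start: {B}
read 1: {B}
read 0: {E}
read 0: {A, B, D}
read 0: {C, D, E}
read 0: {A, B, C, D, E}
read 1: {A, B, E}
read 0: {A, B, D, E}
read 1: {A, B, E}
read 1: {A, B, E}
read 1: {A, B, E}
read 0: {A, B, D, E}
Final reachable set {A, B, D, E} has 4 states.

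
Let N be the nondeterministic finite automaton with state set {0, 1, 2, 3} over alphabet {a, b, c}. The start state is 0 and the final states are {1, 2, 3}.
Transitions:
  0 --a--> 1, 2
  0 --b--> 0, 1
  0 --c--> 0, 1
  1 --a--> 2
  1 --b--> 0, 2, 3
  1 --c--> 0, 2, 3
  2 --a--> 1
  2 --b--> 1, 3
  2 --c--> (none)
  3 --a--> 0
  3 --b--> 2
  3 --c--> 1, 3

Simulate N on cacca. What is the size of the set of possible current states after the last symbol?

3

Start: {0}
read c: {0, 1}
read a: {1, 2}
read c: {0, 2, 3}
read c: {0, 1, 3}
read a: {0, 1, 2}
Final reachable set {0, 1, 2} has 3 states.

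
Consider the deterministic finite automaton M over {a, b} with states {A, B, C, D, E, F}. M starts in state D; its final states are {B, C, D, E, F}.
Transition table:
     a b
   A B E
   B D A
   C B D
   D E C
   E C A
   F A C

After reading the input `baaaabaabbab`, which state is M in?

A

D --b--> C
C --a--> B
B --a--> D
D --a--> E
E --a--> C
C --b--> D
D --a--> E
E --a--> C
C --b--> D
D --b--> C
C --a--> B
B --b--> A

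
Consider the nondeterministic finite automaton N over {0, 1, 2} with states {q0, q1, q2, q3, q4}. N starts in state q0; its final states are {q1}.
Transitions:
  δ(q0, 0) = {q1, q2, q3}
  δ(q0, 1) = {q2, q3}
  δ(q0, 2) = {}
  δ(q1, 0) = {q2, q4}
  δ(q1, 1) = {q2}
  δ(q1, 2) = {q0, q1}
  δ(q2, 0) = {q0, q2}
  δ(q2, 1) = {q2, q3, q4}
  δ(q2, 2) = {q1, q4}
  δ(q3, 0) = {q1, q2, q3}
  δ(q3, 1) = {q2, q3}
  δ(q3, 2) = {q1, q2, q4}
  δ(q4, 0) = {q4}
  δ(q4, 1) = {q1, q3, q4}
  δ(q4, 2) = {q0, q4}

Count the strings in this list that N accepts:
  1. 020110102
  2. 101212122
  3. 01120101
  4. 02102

020110102: accepted
101212122: accepted
01120101: accepted
02102: accepted

4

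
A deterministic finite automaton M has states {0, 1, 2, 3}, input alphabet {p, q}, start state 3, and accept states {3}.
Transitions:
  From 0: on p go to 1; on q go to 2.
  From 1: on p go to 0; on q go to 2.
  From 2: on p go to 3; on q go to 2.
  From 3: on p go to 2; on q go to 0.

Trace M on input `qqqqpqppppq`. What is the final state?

2

3 --q--> 0
0 --q--> 2
2 --q--> 2
2 --q--> 2
2 --p--> 3
3 --q--> 0
0 --p--> 1
1 --p--> 0
0 --p--> 1
1 --p--> 0
0 --q--> 2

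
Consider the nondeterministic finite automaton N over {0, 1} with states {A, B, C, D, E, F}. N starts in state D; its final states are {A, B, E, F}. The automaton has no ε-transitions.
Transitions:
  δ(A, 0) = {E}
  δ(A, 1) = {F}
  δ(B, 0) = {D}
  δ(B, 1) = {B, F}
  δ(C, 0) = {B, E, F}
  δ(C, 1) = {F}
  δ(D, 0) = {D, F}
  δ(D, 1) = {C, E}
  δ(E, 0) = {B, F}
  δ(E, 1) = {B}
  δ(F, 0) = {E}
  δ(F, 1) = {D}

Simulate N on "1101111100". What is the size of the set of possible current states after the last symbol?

Start: {D}
read 1: {C, E}
read 1: {B, F}
read 0: {D, E}
read 1: {B, C, E}
read 1: {B, F}
read 1: {B, D, F}
read 1: {B, C, D, E, F}
read 1: {B, C, D, E, F}
read 0: {B, D, E, F}
read 0: {B, D, E, F}
Final reachable set {B, D, E, F} has 4 states.

4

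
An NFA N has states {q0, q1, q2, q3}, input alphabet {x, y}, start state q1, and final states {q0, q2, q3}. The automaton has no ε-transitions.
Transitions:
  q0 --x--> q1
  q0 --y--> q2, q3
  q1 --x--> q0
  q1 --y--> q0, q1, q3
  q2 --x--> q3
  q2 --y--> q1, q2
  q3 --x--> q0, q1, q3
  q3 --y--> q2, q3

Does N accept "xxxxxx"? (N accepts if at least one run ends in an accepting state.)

Start: {q1}
read x: {q0}
read x: {q1}
read x: {q0}
read x: {q1}
read x: {q0}
read x: {q1}
Reachable ∩ accepting = {} — empty.

rejected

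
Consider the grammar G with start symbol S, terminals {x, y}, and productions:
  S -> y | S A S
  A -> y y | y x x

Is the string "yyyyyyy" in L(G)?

S ⇒ SAS ⇒ yAS ⇒ yyyS ⇒ yyySAS ⇒ yyyyAS ⇒ yyyyyyS ⇒ yyyyyyy

yes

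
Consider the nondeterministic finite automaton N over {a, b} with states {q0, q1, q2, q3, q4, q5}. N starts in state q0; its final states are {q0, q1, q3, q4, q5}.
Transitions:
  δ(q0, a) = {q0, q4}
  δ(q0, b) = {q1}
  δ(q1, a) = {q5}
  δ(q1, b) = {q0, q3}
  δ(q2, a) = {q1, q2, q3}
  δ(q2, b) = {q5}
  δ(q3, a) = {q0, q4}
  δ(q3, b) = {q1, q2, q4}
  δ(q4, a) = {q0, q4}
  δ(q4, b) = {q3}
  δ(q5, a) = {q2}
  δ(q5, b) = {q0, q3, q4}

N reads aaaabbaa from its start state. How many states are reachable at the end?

Start: {q0}
read a: {q0, q4}
read a: {q0, q4}
read a: {q0, q4}
read a: {q0, q4}
read b: {q1, q3}
read b: {q0, q1, q2, q3, q4}
read a: {q0, q1, q2, q3, q4, q5}
read a: {q0, q1, q2, q3, q4, q5}
Final reachable set {q0, q1, q2, q3, q4, q5} has 6 states.

6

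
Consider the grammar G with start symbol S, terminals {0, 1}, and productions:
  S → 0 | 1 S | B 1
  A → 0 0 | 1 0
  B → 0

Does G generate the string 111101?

S ⇒ 1S ⇒ 11S ⇒ 111S ⇒ 1111S ⇒ 1111B1 ⇒ 111101

yes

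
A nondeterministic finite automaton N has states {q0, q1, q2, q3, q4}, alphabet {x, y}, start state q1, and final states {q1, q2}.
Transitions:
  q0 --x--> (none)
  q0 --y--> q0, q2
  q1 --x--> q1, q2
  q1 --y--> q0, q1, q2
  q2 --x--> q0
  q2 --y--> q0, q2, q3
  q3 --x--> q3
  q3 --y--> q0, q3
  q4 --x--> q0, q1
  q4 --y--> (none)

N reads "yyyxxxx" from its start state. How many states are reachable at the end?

4

Start: {q1}
read y: {q0, q1, q2}
read y: {q0, q1, q2, q3}
read y: {q0, q1, q2, q3}
read x: {q0, q1, q2, q3}
read x: {q0, q1, q2, q3}
read x: {q0, q1, q2, q3}
read x: {q0, q1, q2, q3}
Final reachable set {q0, q1, q2, q3} has 4 states.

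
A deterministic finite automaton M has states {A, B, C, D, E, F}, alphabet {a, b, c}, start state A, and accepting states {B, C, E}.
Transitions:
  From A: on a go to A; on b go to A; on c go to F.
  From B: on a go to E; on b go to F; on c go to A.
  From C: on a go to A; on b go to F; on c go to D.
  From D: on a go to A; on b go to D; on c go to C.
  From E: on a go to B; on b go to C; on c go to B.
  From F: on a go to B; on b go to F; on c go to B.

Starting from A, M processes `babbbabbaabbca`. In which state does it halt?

B

A --b--> A
A --a--> A
A --b--> A
A --b--> A
A --b--> A
A --a--> A
A --b--> A
A --b--> A
A --a--> A
A --a--> A
A --b--> A
A --b--> A
A --c--> F
F --a--> B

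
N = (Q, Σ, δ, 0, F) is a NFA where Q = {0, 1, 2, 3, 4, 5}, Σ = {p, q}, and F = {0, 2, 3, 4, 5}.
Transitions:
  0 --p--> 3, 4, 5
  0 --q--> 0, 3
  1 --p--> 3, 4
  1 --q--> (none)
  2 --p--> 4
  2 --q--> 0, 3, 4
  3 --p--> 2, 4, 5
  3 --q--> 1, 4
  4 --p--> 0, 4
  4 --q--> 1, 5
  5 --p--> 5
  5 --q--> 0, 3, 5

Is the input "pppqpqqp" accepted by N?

Start: {0}
read p: {3, 4, 5}
read p: {0, 2, 4, 5}
read p: {0, 3, 4, 5}
read q: {0, 1, 3, 4, 5}
read p: {0, 2, 3, 4, 5}
read q: {0, 1, 3, 4, 5}
read q: {0, 1, 3, 4, 5}
read p: {0, 2, 3, 4, 5}
Reachable ∩ accepting = {0, 2, 3, 4, 5} — nonempty.

accepted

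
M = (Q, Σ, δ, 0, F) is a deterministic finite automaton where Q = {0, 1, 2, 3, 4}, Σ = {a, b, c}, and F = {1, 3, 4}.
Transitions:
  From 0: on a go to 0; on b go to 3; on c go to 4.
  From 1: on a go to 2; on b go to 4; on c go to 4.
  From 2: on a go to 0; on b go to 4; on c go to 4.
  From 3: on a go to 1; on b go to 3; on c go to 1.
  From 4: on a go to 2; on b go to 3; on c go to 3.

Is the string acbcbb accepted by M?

0 --a--> 0
0 --c--> 4
4 --b--> 3
3 --c--> 1
1 --b--> 4
4 --b--> 3
End in state 3, which is an accepting state.

accepted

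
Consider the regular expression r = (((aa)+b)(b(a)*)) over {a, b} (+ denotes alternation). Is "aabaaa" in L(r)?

yes

Split as aa·baaa: ((aa)+b) matches aa and (b(a)*) matches baaa.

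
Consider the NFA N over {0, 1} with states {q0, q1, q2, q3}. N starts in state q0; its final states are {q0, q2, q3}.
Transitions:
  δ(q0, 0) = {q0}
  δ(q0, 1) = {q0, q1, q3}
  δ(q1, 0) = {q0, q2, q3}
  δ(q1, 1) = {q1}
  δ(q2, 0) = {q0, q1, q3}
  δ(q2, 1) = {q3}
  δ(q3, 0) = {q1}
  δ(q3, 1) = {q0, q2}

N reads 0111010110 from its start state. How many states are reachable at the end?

4

Start: {q0}
read 0: {q0}
read 1: {q0, q1, q3}
read 1: {q0, q1, q2, q3}
read 1: {q0, q1, q2, q3}
read 0: {q0, q1, q2, q3}
read 1: {q0, q1, q2, q3}
read 0: {q0, q1, q2, q3}
read 1: {q0, q1, q2, q3}
read 1: {q0, q1, q2, q3}
read 0: {q0, q1, q2, q3}
Final reachable set {q0, q1, q2, q3} has 4 states.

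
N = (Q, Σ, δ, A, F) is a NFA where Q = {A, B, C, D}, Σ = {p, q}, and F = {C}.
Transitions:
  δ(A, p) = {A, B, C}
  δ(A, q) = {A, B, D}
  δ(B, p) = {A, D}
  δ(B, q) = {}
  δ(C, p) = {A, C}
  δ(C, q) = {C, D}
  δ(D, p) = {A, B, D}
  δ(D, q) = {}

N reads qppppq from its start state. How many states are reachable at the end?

Start: {A}
read q: {A, B, D}
read p: {A, B, C, D}
read p: {A, B, C, D}
read p: {A, B, C, D}
read p: {A, B, C, D}
read q: {A, B, C, D}
Final reachable set {A, B, C, D} has 4 states.

4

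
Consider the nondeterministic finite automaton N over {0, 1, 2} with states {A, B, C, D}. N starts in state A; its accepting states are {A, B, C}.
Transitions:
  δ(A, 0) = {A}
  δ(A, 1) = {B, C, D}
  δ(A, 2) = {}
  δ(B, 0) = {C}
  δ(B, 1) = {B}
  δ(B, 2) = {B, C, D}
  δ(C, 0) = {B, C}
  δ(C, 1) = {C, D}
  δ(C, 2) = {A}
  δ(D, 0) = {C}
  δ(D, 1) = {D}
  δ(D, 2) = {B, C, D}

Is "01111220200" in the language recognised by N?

accepted

Start: {A}
read 0: {A}
read 1: {B, C, D}
read 1: {B, C, D}
read 1: {B, C, D}
read 1: {B, C, D}
read 2: {A, B, C, D}
read 2: {A, B, C, D}
read 0: {A, B, C}
read 2: {A, B, C, D}
read 0: {A, B, C}
read 0: {A, B, C}
Reachable ∩ accepting = {A, B, C} — nonempty.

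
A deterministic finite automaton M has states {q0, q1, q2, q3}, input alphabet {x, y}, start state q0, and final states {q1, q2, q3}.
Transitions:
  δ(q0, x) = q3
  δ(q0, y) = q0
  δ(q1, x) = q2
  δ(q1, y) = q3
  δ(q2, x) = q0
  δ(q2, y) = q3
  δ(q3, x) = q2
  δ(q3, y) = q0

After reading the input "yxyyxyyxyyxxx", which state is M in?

q0

q0 --y--> q0
q0 --x--> q3
q3 --y--> q0
q0 --y--> q0
q0 --x--> q3
q3 --y--> q0
q0 --y--> q0
q0 --x--> q3
q3 --y--> q0
q0 --y--> q0
q0 --x--> q3
q3 --x--> q2
q2 --x--> q0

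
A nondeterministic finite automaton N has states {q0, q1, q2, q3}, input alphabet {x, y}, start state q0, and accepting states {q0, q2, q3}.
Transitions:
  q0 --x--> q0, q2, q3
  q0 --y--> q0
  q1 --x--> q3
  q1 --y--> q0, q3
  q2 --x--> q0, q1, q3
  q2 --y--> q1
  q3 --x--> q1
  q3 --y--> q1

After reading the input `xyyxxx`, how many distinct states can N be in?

Start: {q0}
read x: {q0, q2, q3}
read y: {q0, q1}
read y: {q0, q3}
read x: {q0, q1, q2, q3}
read x: {q0, q1, q2, q3}
read x: {q0, q1, q2, q3}
Final reachable set {q0, q1, q2, q3} has 4 states.

4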